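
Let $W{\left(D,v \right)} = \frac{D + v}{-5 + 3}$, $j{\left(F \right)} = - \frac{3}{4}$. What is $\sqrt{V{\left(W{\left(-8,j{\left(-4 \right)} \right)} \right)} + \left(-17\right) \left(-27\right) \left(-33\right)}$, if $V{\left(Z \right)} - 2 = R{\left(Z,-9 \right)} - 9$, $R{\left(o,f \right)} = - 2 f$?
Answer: $4 i \sqrt{946} \approx 123.03 i$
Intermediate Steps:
$j{\left(F \right)} = - \frac{3}{4}$ ($j{\left(F \right)} = \left(-3\right) \frac{1}{4} = - \frac{3}{4}$)
$W{\left(D,v \right)} = - \frac{D}{2} - \frac{v}{2}$ ($W{\left(D,v \right)} = \frac{D + v}{-2} = \left(D + v\right) \left(- \frac{1}{2}\right) = - \frac{D}{2} - \frac{v}{2}$)
$V{\left(Z \right)} = 11$ ($V{\left(Z \right)} = 2 - -9 = 2 + \left(18 - 9\right) = 2 + 9 = 11$)
$\sqrt{V{\left(W{\left(-8,j{\left(-4 \right)} \right)} \right)} + \left(-17\right) \left(-27\right) \left(-33\right)} = \sqrt{11 + \left(-17\right) \left(-27\right) \left(-33\right)} = \sqrt{11 + 459 \left(-33\right)} = \sqrt{11 - 15147} = \sqrt{-15136} = 4 i \sqrt{946}$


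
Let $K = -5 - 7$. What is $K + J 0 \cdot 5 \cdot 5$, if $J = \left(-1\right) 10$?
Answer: $-12$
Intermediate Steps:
$J = -10$
$K = -12$
$K + J 0 \cdot 5 \cdot 5 = -12 - 10 \cdot 0 \cdot 5 \cdot 5 = -12 - 10 \cdot 0 \cdot 5 = -12 - 0 = -12 + 0 = -12$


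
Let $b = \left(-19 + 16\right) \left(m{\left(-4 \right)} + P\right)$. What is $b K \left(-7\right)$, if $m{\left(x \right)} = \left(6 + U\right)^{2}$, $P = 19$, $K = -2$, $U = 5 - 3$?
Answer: $-3486$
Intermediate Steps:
$U = 2$ ($U = 5 - 3 = 2$)
$m{\left(x \right)} = 64$ ($m{\left(x \right)} = \left(6 + 2\right)^{2} = 8^{2} = 64$)
$b = -249$ ($b = \left(-19 + 16\right) \left(64 + 19\right) = \left(-3\right) 83 = -249$)
$b K \left(-7\right) = \left(-249\right) \left(-2\right) \left(-7\right) = 498 \left(-7\right) = -3486$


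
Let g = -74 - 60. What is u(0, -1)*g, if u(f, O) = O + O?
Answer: 268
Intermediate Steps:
u(f, O) = 2*O
g = -134
u(0, -1)*g = (2*(-1))*(-134) = -2*(-134) = 268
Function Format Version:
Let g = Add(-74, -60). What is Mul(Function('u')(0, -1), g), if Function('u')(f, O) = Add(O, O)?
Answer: 268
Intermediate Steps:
Function('u')(f, O) = Mul(2, O)
g = -134
Mul(Function('u')(0, -1), g) = Mul(Mul(2, -1), -134) = Mul(-2, -134) = 268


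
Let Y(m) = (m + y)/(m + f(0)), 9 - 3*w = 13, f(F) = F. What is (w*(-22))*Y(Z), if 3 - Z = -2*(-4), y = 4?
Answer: 88/15 ≈ 5.8667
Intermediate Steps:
Z = -5 (Z = 3 - (-2)*(-4) = 3 - 1*8 = 3 - 8 = -5)
w = -4/3 (w = 3 - ⅓*13 = 3 - 13/3 = -4/3 ≈ -1.3333)
Y(m) = (4 + m)/m (Y(m) = (m + 4)/(m + 0) = (4 + m)/m)
(w*(-22))*Y(Z) = (-4/3*(-22))*((4 - 5)/(-5)) = 88*(-⅕*(-1))/3 = (88/3)*(⅕) = 88/15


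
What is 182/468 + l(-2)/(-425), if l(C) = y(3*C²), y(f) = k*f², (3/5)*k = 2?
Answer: -1133/1530 ≈ -0.74052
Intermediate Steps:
k = 10/3 (k = (5/3)*2 = 10/3 ≈ 3.3333)
y(f) = 10*f²/3
l(C) = 30*C⁴ (l(C) = 10*(3*C²)²/3 = 10*(9*C⁴)/3 = 30*C⁴)
182/468 + l(-2)/(-425) = 182/468 + (30*(-2)⁴)/(-425) = 182*(1/468) + (30*16)*(-1/425) = 7/18 + 480*(-1/425) = 7/18 - 96/85 = -1133/1530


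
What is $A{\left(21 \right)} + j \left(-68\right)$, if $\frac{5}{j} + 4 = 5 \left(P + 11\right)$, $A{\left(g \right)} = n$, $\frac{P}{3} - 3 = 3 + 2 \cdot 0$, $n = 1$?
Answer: $- \frac{199}{141} \approx -1.4113$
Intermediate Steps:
$P = 18$ ($P = 9 + 3 \left(3 + 2 \cdot 0\right) = 9 + 3 \left(3 + 0\right) = 9 + 3 \cdot 3 = 9 + 9 = 18$)
$A{\left(g \right)} = 1$
$j = \frac{5}{141}$ ($j = \frac{5}{-4 + 5 \left(18 + 11\right)} = \frac{5}{-4 + 5 \cdot 29} = \frac{5}{-4 + 145} = \frac{5}{141} \approx 0.035461$)
$A{\left(21 \right)} + j \left(-68\right) = 1 + \frac{5}{141} \left(-68\right) = 1 - \frac{340}{141} = - \frac{199}{141}$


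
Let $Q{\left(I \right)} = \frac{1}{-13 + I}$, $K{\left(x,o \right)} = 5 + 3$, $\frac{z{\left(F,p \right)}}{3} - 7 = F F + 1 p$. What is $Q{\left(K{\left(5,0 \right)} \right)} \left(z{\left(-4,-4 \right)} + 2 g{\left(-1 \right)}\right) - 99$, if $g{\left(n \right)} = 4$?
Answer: $-112$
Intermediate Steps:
$z{\left(F,p \right)} = 21 + 3 p + 3 F^{2}$ ($z{\left(F,p \right)} = 21 + 3 \left(F F + 1 p\right) = 21 + 3 \left(F^{2} + p\right) = 21 + 3 \left(p + F^{2}\right) = 21 + \left(3 p + 3 F^{2}\right) = 21 + 3 p + 3 F^{2}$)
$K{\left(x,o \right)} = 8$
$Q{\left(K{\left(5,0 \right)} \right)} \left(z{\left(-4,-4 \right)} + 2 g{\left(-1 \right)}\right) - 99 = \frac{\left(21 + 3 \left(-4\right) + 3 \left(-4\right)^{2}\right) + 2 \cdot 4}{-13 + 8} - 99 = \frac{\left(21 - 12 + 3 \cdot 16\right) + 8}{-5} - 99 = - \frac{\left(21 - 12 + 48\right) + 8}{5} - 99 = - \frac{57 + 8}{5} - 99 = \left(- \frac{1}{5}\right) 65 - 99 = -13 - 99 = -112$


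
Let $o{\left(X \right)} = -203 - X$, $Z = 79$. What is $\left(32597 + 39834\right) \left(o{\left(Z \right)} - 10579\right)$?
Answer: $-786673091$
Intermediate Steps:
$\left(32597 + 39834\right) \left(o{\left(Z \right)} - 10579\right) = \left(32597 + 39834\right) \left(\left(-203 - 79\right) - 10579\right) = 72431 \left(\left(-203 - 79\right) - 10579\right) = 72431 \left(-282 - 10579\right) = 72431 \left(-10861\right) = -786673091$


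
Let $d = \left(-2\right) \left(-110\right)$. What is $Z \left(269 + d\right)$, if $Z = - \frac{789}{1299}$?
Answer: $- \frac{128607}{433} \approx -297.01$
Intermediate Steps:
$Z = - \frac{263}{433}$ ($Z = \left(-789\right) \frac{1}{1299} = - \frac{263}{433} \approx -0.60739$)
$d = 220$
$Z \left(269 + d\right) = - \frac{263 \left(269 + 220\right)}{433} = \left(- \frac{263}{433}\right) 489 = - \frac{128607}{433}$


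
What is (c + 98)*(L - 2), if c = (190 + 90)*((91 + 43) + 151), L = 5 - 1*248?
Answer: -19575010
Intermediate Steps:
L = -243 (L = 5 - 248 = -243)
c = 79800 (c = 280*(134 + 151) = 280*285 = 79800)
(c + 98)*(L - 2) = (79800 + 98)*(-243 - 2) = 79898*(-245) = -19575010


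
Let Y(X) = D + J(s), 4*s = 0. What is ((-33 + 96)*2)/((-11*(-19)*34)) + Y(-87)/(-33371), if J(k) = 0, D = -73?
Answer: 138926/6974539 ≈ 0.019919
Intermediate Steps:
s = 0 (s = (1/4)*0 = 0)
Y(X) = -73 (Y(X) = -73 + 0 = -73)
((-33 + 96)*2)/((-11*(-19)*34)) + Y(-87)/(-33371) = ((-33 + 96)*2)/((-11*(-19)*34)) - 73/(-33371) = (63*2)/((209*34)) - 73*(-1/33371) = 126/7106 + 73/33371 = 126*(1/7106) + 73/33371 = 63/3553 + 73/33371 = 138926/6974539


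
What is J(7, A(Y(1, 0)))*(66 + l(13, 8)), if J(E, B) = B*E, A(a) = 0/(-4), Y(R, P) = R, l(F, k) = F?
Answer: 0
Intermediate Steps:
A(a) = 0 (A(a) = 0*(-¼) = 0)
J(7, A(Y(1, 0)))*(66 + l(13, 8)) = (0*7)*(66 + 13) = 0*79 = 0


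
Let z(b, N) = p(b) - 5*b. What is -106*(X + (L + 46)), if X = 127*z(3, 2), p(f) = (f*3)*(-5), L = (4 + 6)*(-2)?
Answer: 804964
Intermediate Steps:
L = -20 (L = 10*(-2) = -20)
p(f) = -15*f (p(f) = (3*f)*(-5) = -15*f)
z(b, N) = -20*b (z(b, N) = -15*b - 5*b = -20*b)
X = -7620 (X = 127*(-20*3) = 127*(-60) = -7620)
-106*(X + (L + 46)) = -106*(-7620 + (-20 + 46)) = -106*(-7620 + 26) = -106*(-7594) = 804964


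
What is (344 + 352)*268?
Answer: 186528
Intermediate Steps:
(344 + 352)*268 = 696*268 = 186528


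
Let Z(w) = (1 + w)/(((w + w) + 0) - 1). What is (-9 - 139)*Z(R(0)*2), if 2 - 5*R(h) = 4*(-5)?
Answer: -7252/83 ≈ -87.374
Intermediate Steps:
R(h) = 22/5 (R(h) = ⅖ - 4*(-5)/5 = ⅖ - ⅕*(-20) = ⅖ + 4 = 22/5)
Z(w) = (1 + w)/(-1 + 2*w) (Z(w) = (1 + w)/((2*w + 0) - 1) = (1 + w)/(2*w - 1) = (1 + w)/(-1 + 2*w))
(-9 - 139)*Z(R(0)*2) = (-9 - 139)*((1 + (22/5)*2)/(-1 + 2*((22/5)*2))) = -148*(1 + 44/5)/(-1 + 2*(44/5)) = -148*49/((-1 + 88/5)*5) = -148*49/(83/5*5) = -740*49/(83*5) = -148*49/83 = -7252/83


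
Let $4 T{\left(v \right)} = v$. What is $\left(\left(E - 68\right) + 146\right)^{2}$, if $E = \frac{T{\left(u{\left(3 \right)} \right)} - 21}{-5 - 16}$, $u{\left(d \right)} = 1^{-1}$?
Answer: $\frac{44023225}{7056} \approx 6239.1$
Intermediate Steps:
$u{\left(d \right)} = 1$
$T{\left(v \right)} = \frac{v}{4}$
$E = \frac{83}{84}$ ($E = \frac{\frac{1}{4} \cdot 1 - 21}{-5 - 16} = \frac{\frac{1}{4} - 21}{-21} = \left(- \frac{83}{4}\right) \left(- \frac{1}{21}\right) = \frac{83}{84} \approx 0.9881$)
$\left(\left(E - 68\right) + 146\right)^{2} = \left(\left(\frac{83}{84} - 68\right) + 146\right)^{2} = \left(- \frac{5629}{84} + 146\right)^{2} = \left(\frac{6635}{84}\right)^{2} = \frac{44023225}{7056}$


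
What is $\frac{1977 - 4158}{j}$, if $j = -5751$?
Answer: $\frac{727}{1917} \approx 0.37924$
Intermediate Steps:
$\frac{1977 - 4158}{j} = \frac{1977 - 4158}{-5751} = \left(-2181\right) \left(- \frac{1}{5751}\right) = \frac{727}{1917}$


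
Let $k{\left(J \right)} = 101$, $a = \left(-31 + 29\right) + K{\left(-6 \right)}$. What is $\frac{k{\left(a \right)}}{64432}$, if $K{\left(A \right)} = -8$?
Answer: $\frac{101}{64432} \approx 0.0015675$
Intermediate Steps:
$a = -10$ ($a = \left(-31 + 29\right) - 8 = -2 - 8 = -10$)
$\frac{k{\left(a \right)}}{64432} = \frac{101}{64432}$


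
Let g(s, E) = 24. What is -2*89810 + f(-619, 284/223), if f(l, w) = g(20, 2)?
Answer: -179596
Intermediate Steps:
f(l, w) = 24
-2*89810 + f(-619, 284/223) = -2*89810 + 24 = -179620 + 24 = -179596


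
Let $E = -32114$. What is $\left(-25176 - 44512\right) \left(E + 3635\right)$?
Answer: $1984644552$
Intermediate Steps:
$\left(-25176 - 44512\right) \left(E + 3635\right) = \left(-25176 - 44512\right) \left(-32114 + 3635\right) = \left(-69688\right) \left(-28479\right) = 1984644552$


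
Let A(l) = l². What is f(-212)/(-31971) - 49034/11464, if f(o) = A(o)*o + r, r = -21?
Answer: 53831517061/183257772 ≈ 293.75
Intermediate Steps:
f(o) = -21 + o³ (f(o) = o²*o - 21 = o³ - 21 = -21 + o³)
f(-212)/(-31971) - 49034/11464 = (-21 + (-212)³)/(-31971) - 49034/11464 = (-21 - 9528128)*(-1/31971) - 49034*1/11464 = -9528149*(-1/31971) - 24517/5732 = 9528149/31971 - 24517/5732 = 53831517061/183257772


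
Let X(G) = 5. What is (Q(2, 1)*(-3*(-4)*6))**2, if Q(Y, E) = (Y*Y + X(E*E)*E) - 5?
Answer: 82944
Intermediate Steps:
Q(Y, E) = -5 + Y**2 + 5*E (Q(Y, E) = (Y*Y + 5*E) - 5 = (Y**2 + 5*E) - 5 = -5 + Y**2 + 5*E)
(Q(2, 1)*(-3*(-4)*6))**2 = ((-5 + 2**2 + 5*1)*(-3*(-4)*6))**2 = ((-5 + 4 + 5)*(12*6))**2 = (4*72)**2 = 288**2 = 82944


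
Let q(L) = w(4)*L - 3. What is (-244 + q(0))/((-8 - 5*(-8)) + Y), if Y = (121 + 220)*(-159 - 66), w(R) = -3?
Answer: 247/76693 ≈ 0.0032206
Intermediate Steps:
Y = -76725 (Y = 341*(-225) = -76725)
q(L) = -3 - 3*L (q(L) = -3*L - 3 = -3 - 3*L)
(-244 + q(0))/((-8 - 5*(-8)) + Y) = (-244 + (-3 - 3*0))/((-8 - 5*(-8)) - 76725) = (-244 + (-3 + 0))/((-8 + 40) - 76725) = (-244 - 3)/(32 - 76725) = -247/(-76693) = -247*(-1/76693) = 247/76693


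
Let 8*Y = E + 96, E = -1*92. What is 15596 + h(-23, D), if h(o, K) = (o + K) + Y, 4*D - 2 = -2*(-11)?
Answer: 31159/2 ≈ 15580.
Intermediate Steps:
E = -92
D = 6 (D = ½ + (-2*(-11))/4 = ½ + (¼)*22 = ½ + 11/2 = 6)
Y = ½ (Y = (-92 + 96)/8 = (⅛)*4 = ½ ≈ 0.50000)
h(o, K) = ½ + K + o (h(o, K) = (o + K) + ½ = (K + o) + ½ = ½ + K + o)
15596 + h(-23, D) = 15596 + (½ + 6 - 23) = 15596 - 33/2 = 31159/2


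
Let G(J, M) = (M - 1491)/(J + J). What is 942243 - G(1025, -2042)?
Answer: 1931601683/2050 ≈ 9.4225e+5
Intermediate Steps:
G(J, M) = (-1491 + M)/(2*J) (G(J, M) = (-1491 + M)/((2*J)) = (-1491 + M)*(1/(2*J)) = (-1491 + M)/(2*J))
942243 - G(1025, -2042) = 942243 - (-1491 - 2042)/(2*1025) = 942243 - (-3533)/(2*1025) = 942243 - 1*(-3533/2050) = 942243 + 3533/2050 = 1931601683/2050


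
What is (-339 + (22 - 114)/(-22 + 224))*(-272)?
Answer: 9325520/101 ≈ 92332.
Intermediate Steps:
(-339 + (22 - 114)/(-22 + 224))*(-272) = (-339 - 92/202)*(-272) = (-339 - 92*1/202)*(-272) = (-339 - 46/101)*(-272) = -34285/101*(-272) = 9325520/101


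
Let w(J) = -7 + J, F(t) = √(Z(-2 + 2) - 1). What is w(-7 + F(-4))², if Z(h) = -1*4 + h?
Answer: (14 - I*√5)² ≈ 191.0 - 62.61*I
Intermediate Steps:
Z(h) = -4 + h
F(t) = I*√5 (F(t) = √((-4 + (-2 + 2)) - 1) = √((-4 + 0) - 1) = √(-4 - 1) = √(-5) = I*√5)
w(-7 + F(-4))² = (-7 + (-7 + I*√5))² = (-14 + I*√5)²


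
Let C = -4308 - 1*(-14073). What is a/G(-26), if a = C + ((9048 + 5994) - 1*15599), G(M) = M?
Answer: -4604/13 ≈ -354.15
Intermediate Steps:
C = 9765 (C = -4308 + 14073 = 9765)
a = 9208 (a = 9765 + ((9048 + 5994) - 1*15599) = 9765 + (15042 - 15599) = 9765 - 557 = 9208)
a/G(-26) = 9208/(-26) = 9208*(-1/26) = -4604/13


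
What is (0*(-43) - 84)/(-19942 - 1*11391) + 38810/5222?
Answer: 608236189/81810463 ≈ 7.4347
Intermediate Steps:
(0*(-43) - 84)/(-19942 - 1*11391) + 38810/5222 = (0 - 84)/(-19942 - 11391) + 38810*(1/5222) = -84/(-31333) + 19405/2611 = -84*(-1/31333) + 19405/2611 = 84/31333 + 19405/2611 = 608236189/81810463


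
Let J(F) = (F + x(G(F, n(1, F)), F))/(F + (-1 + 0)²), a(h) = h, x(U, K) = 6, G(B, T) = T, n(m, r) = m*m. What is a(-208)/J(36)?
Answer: -3848/21 ≈ -183.24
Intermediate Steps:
n(m, r) = m²
J(F) = (6 + F)/(1 + F) (J(F) = (F + 6)/(F + (-1 + 0)²) = (6 + F)/(F + (-1)²) = (6 + F)/(F + 1) = (6 + F)/(1 + F))
a(-208)/J(36) = -208*(1 + 36)/(6 + 36) = -208/(42/37) = -208/((1/37)*42) = -208/42/37 = -208*37/42 = -3848/21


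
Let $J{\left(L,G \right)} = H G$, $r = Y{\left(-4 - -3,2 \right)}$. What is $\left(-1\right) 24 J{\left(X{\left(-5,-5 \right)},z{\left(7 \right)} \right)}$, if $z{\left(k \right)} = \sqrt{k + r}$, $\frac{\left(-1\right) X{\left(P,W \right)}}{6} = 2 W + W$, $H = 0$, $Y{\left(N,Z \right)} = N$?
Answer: $0$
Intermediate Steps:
$r = -1$ ($r = -4 - -3 = -4 + 3 = -1$)
$X{\left(P,W \right)} = - 18 W$ ($X{\left(P,W \right)} = - 6 \left(2 W + W\right) = - 6 \cdot 3 W = - 18 W$)
$z{\left(k \right)} = \sqrt{-1 + k}$ ($z{\left(k \right)} = \sqrt{k - 1} = \sqrt{-1 + k}$)
$J{\left(L,G \right)} = 0$ ($J{\left(L,G \right)} = 0 G = 0$)
$\left(-1\right) 24 J{\left(X{\left(-5,-5 \right)},z{\left(7 \right)} \right)} = \left(-1\right) 24 \cdot 0 = \left(-24\right) 0 = 0$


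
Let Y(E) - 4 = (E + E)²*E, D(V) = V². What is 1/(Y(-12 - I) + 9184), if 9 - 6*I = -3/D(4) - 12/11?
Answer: -10903552/12286921507 ≈ -0.00088741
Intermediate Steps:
I = 603/352 (I = 3/2 - (-3/(4²) - 12/11)/6 = 3/2 - (-3/16 - 12*1/11)/6 = 3/2 - (-3*1/16 - 12/11)/6 = 3/2 - (-3/16 - 12/11)/6 = 3/2 - ⅙*(-225/176) = 3/2 + 75/352 = 603/352 ≈ 1.7131)
Y(E) = 4 + 4*E³ (Y(E) = 4 + (E + E)²*E = 4 + (2*E)²*E = 4 + (4*E²)*E = 4 + 4*E³)
1/(Y(-12 - I) + 9184) = 1/((4 + 4*(-12 - 1*603/352)³) + 9184) = 1/((4 + 4*(-12 - 603/352)³) + 9184) = 1/((4 + 4*(-4827/352)³) + 9184) = 1/((4 + 4*(-112468757283/43614208)) + 9184) = 1/((4 - 112468757283/10903552) + 9184) = 1/(-112425143075/10903552 + 9184) = 1/(-12286921507/10903552) = -10903552/12286921507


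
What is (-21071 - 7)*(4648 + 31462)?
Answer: -761126580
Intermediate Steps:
(-21071 - 7)*(4648 + 31462) = -21078*36110 = -761126580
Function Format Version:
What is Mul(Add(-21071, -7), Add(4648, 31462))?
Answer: -761126580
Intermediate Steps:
Mul(Add(-21071, -7), Add(4648, 31462)) = Mul(-21078, 36110) = -761126580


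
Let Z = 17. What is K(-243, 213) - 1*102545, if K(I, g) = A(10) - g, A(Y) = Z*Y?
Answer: -102588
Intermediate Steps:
A(Y) = 17*Y
K(I, g) = 170 - g (K(I, g) = 17*10 - g = 170 - g)
K(-243, 213) - 1*102545 = (170 - 1*213) - 1*102545 = (170 - 213) - 102545 = -43 - 102545 = -102588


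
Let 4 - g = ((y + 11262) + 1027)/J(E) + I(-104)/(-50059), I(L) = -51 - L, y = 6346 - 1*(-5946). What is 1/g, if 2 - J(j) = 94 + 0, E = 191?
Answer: 4605428/1248926867 ≈ 0.0036875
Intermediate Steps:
y = 12292 (y = 6346 + 5946 = 12292)
J(j) = -92 (J(j) = 2 - (94 + 0) = 2 - 1*94 = 2 - 94 = -92)
g = 1248926867/4605428 (g = 4 - (((12292 + 11262) + 1027)/(-92) + (-51 - 1*(-104))/(-50059)) = 4 - ((23554 + 1027)*(-1/92) + (-51 + 104)*(-1/50059)) = 4 - (24581*(-1/92) + 53*(-1/50059)) = 4 - (-24581/92 - 53/50059) = 4 - 1*(-1230505155/4605428) = 4 + 1230505155/4605428 = 1248926867/4605428 ≈ 271.19)
1/g = 1/(1248926867/4605428) = 4605428/1248926867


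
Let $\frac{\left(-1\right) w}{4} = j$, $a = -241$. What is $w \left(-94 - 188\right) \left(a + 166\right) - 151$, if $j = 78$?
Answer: $-6598951$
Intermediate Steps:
$w = -312$ ($w = \left(-4\right) 78 = -312$)
$w \left(-94 - 188\right) \left(a + 166\right) - 151 = - 312 \left(-94 - 188\right) \left(-241 + 166\right) - 151 = - 312 \left(\left(-282\right) \left(-75\right)\right) - 151 = \left(-312\right) 21150 - 151 = -6598800 - 151 = -6598951$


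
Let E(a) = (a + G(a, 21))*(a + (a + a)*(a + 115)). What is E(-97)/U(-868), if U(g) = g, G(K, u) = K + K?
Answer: -1044399/868 ≈ -1203.2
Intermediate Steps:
G(K, u) = 2*K
E(a) = 3*a*(a + 2*a*(115 + a)) (E(a) = (a + 2*a)*(a + (a + a)*(a + 115)) = (3*a)*(a + (2*a)*(115 + a)) = (3*a)*(a + 2*a*(115 + a)) = 3*a*(a + 2*a*(115 + a)))
E(-97)/U(-868) = ((-97)²*(693 + 6*(-97)))/(-868) = (9409*(693 - 582))*(-1/868) = (9409*111)*(-1/868) = 1044399*(-1/868) = -1044399/868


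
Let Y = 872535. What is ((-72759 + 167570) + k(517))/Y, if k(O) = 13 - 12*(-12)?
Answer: 31656/290845 ≈ 0.10884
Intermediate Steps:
k(O) = 157 (k(O) = 13 + 144 = 157)
((-72759 + 167570) + k(517))/Y = ((-72759 + 167570) + 157)/872535 = (94811 + 157)*(1/872535) = 94968*(1/872535) = 31656/290845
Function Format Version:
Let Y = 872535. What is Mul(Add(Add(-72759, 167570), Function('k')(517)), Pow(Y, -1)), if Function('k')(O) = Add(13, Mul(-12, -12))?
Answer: Rational(31656, 290845) ≈ 0.10884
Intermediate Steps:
Function('k')(O) = 157 (Function('k')(O) = Add(13, 144) = 157)
Mul(Add(Add(-72759, 167570), Function('k')(517)), Pow(Y, -1)) = Mul(Add(Add(-72759, 167570), 157), Pow(872535, -1)) = Mul(Add(94811, 157), Rational(1, 872535)) = Mul(94968, Rational(1, 872535)) = Rational(31656, 290845)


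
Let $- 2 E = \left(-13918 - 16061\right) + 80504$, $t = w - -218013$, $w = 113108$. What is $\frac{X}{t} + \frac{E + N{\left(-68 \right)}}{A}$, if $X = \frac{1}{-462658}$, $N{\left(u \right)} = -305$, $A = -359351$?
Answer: $\frac{1958416547511932}{27525528300753959} \approx 0.071149$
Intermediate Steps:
$t = 331121$ ($t = 113108 - -218013 = 113108 + 218013 = 331121$)
$X = - \frac{1}{462658} \approx -2.1614 \cdot 10^{-6}$
$E = - \frac{50525}{2}$ ($E = - \frac{\left(-13918 - 16061\right) + 80504}{2} = - \frac{-29979 + 80504}{2} = \left(- \frac{1}{2}\right) 50525 = - \frac{50525}{2} \approx -25263.0$)
$\frac{X}{t} + \frac{E + N{\left(-68 \right)}}{A} = - \frac{1}{462658 \cdot 331121} + \frac{- \frac{50525}{2} - 305}{-359351} = \left(- \frac{1}{462658}\right) \frac{1}{331121} - - \frac{51135}{718702} = - \frac{1}{153195779618} + \frac{51135}{718702} = \frac{1958416547511932}{27525528300753959}$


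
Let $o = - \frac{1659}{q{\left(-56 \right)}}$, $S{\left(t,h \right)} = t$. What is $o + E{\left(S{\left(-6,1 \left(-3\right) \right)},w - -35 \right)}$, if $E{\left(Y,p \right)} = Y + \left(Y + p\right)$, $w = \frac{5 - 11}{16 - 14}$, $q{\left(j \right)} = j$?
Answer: $\frac{397}{8} \approx 49.625$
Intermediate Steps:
$o = \frac{237}{8}$ ($o = - \frac{1659}{-56} = \left(-1659\right) \left(- \frac{1}{56}\right) = \frac{237}{8} \approx 29.625$)
$w = -3$ ($w = - \frac{6}{2} = \left(-6\right) \frac{1}{2} = -3$)
$E{\left(Y,p \right)} = p + 2 Y$
$o + E{\left(S{\left(-6,1 \left(-3\right) \right)},w - -35 \right)} = \frac{237}{8} + \left(\left(-3 - -35\right) + 2 \left(-6\right)\right) = \frac{237}{8} + \left(\left(-3 + 35\right) - 12\right) = \frac{237}{8} + \left(32 - 12\right) = \frac{237}{8} + 20 = \frac{397}{8}$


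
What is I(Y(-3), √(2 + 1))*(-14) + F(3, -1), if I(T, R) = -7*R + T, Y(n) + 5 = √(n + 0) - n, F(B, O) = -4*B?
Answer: 16 + 14*√3*(7 - I) ≈ 185.74 - 24.249*I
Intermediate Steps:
Y(n) = -5 + √n - n (Y(n) = -5 + (√(n + 0) - n) = -5 + (√n - n) = -5 + √n - n)
I(T, R) = T - 7*R
I(Y(-3), √(2 + 1))*(-14) + F(3, -1) = ((-5 + √(-3) - 1*(-3)) - 7*√(2 + 1))*(-14) - 4*3 = ((-5 + I*√3 + 3) - 7*√3)*(-14) - 12 = ((-2 + I*√3) - 7*√3)*(-14) - 12 = (-2 - 7*√3 + I*√3)*(-14) - 12 = (28 + 98*√3 - 14*I*√3) - 12 = 16 + 98*√3 - 14*I*√3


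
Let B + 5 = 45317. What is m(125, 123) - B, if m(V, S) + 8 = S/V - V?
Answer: -5680502/125 ≈ -45444.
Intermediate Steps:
B = 45312 (B = -5 + 45317 = 45312)
m(V, S) = -8 - V + S/V (m(V, S) = -8 + (S/V - V) = -8 + (-V + S/V) = -8 - V + S/V)
m(125, 123) - B = (-8 - 1*125 + 123/125) - 1*45312 = (-8 - 125 + 123*(1/125)) - 45312 = (-8 - 125 + 123/125) - 45312 = -16502/125 - 45312 = -5680502/125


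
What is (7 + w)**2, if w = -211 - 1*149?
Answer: 124609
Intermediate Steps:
w = -360 (w = -211 - 149 = -360)
(7 + w)**2 = (7 - 360)**2 = (-353)**2 = 124609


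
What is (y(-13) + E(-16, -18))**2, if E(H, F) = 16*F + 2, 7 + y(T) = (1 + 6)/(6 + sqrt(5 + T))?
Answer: (-2379209*I + 2052172*sqrt(2))/(4*(-7*I + 6*sqrt(2))) ≈ 85290.0 + 262.83*I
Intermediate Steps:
y(T) = -7 + 7/(6 + sqrt(5 + T)) (y(T) = -7 + (1 + 6)/(6 + sqrt(5 + T)) = -7 + 7/(6 + sqrt(5 + T)))
E(H, F) = 2 + 16*F
(y(-13) + E(-16, -18))**2 = (7*(-5 - sqrt(5 - 13))/(6 + sqrt(5 - 13)) + (2 + 16*(-18)))**2 = (7*(-5 - sqrt(-8))/(6 + sqrt(-8)) + (2 - 288))**2 = (7*(-5 - 2*I*sqrt(2))/(6 + 2*I*sqrt(2)) - 286)**2 = (-286 + 7*(-5 - 2*I*sqrt(2))/(6 + 2*I*sqrt(2)))**2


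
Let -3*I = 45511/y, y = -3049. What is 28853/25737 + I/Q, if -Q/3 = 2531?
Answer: 667587008752/595838754009 ≈ 1.1204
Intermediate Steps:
I = 45511/9147 (I = -45511/(3*(-3049)) = -45511*(-1)/(3*3049) = -⅓*(-45511/3049) = 45511/9147 ≈ 4.9755)
Q = -7593 (Q = -3*2531 = -7593)
28853/25737 + I/Q = 28853/25737 + (45511/9147)/(-7593) = 28853*(1/25737) + (45511/9147)*(-1/7593) = 28853/25737 - 45511/69453171 = 667587008752/595838754009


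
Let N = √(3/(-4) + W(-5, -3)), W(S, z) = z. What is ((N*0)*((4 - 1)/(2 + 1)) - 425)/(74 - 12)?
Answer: -425/62 ≈ -6.8548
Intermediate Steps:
N = I*√15/2 (N = √(3/(-4) - 3) = √(3*(-¼) - 3) = √(-¾ - 3) = √(-15/4) = I*√15/2 ≈ 1.9365*I)
((N*0)*((4 - 1)/(2 + 1)) - 425)/(74 - 12) = (((I*√15/2)*0)*((4 - 1)/(2 + 1)) - 425)/(74 - 12) = (0*(3/3) - 425)/62 = (0*(3*(⅓)) - 425)/62 = (0*1 - 425)/62 = (0 - 425)/62 = (1/62)*(-425) = -425/62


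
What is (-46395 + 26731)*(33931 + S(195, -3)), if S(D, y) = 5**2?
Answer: -667710784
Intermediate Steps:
S(D, y) = 25
(-46395 + 26731)*(33931 + S(195, -3)) = (-46395 + 26731)*(33931 + 25) = -19664*33956 = -667710784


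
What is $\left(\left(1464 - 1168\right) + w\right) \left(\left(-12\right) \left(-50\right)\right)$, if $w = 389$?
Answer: $411000$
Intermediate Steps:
$\left(\left(1464 - 1168\right) + w\right) \left(\left(-12\right) \left(-50\right)\right) = \left(\left(1464 - 1168\right) + 389\right) \left(\left(-12\right) \left(-50\right)\right) = \left(296 + 389\right) 600 = 685 \cdot 600 = 411000$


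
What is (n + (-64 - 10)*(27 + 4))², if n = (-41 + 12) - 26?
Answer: 5517801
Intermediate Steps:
n = -55 (n = -29 - 26 = -55)
(n + (-64 - 10)*(27 + 4))² = (-55 + (-64 - 10)*(27 + 4))² = (-55 - 74*31)² = (-55 - 2294)² = (-2349)² = 5517801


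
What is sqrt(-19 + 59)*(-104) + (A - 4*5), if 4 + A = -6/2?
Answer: -27 - 208*sqrt(10) ≈ -684.75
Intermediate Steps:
A = -7 (A = -4 - 6/2 = -4 - 6*1/2 = -4 - 3 = -7)
sqrt(-19 + 59)*(-104) + (A - 4*5) = sqrt(-19 + 59)*(-104) + (-7 - 4*5) = sqrt(40)*(-104) + (-7 - 20) = (2*sqrt(10))*(-104) - 27 = -208*sqrt(10) - 27 = -27 - 208*sqrt(10)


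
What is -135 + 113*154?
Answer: 17267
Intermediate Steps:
-135 + 113*154 = -135 + 17402 = 17267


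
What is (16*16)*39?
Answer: 9984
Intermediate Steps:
(16*16)*39 = 256*39 = 9984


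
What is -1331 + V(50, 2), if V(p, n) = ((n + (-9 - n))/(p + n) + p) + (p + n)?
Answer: -63917/52 ≈ -1229.2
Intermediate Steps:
V(p, n) = n - 9/(n + p) + 2*p (V(p, n) = (-9/(n + p) + p) + (n + p) = (p - 9/(n + p)) + (n + p) = n - 9/(n + p) + 2*p)
-1331 + V(50, 2) = -1331 + (-9 + 2² + 2*50² + 3*2*50)/(2 + 50) = -1331 + (-9 + 4 + 2*2500 + 300)/52 = -1331 + (-9 + 4 + 5000 + 300)/52 = -1331 + (1/52)*5295 = -1331 + 5295/52 = -63917/52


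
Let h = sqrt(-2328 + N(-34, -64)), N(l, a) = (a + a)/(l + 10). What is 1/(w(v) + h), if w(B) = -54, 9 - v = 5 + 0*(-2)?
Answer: -81/7858 - I*sqrt(5226)/7858 ≈ -0.010308 - 0.0091997*I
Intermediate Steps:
N(l, a) = 2*a/(10 + l) (N(l, a) = (2*a)/(10 + l) = 2*a/(10 + l))
v = 4 (v = 9 - (5 + 0*(-2)) = 9 - (5 + 0) = 9 - 1*5 = 9 - 5 = 4)
h = 2*I*sqrt(5226)/3 (h = sqrt(-2328 + 2*(-64)/(10 - 34)) = sqrt(-2328 + 2*(-64)/(-24)) = sqrt(-2328 + 2*(-64)*(-1/24)) = sqrt(-2328 + 16/3) = sqrt(-6968/3) = 2*I*sqrt(5226)/3 ≈ 48.194*I)
1/(w(v) + h) = 1/(-54 + 2*I*sqrt(5226)/3)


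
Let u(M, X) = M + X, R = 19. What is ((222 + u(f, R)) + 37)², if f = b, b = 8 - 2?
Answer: 80656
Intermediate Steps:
b = 6
f = 6
((222 + u(f, R)) + 37)² = ((222 + (6 + 19)) + 37)² = ((222 + 25) + 37)² = (247 + 37)² = 284² = 80656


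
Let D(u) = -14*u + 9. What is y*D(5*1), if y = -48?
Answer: 2928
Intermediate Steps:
D(u) = 9 - 14*u
y*D(5*1) = -48*(9 - 70) = -48*(-61) = 2928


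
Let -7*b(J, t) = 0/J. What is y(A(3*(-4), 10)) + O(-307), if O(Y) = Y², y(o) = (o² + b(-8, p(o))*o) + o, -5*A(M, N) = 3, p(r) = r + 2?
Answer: 2356219/25 ≈ 94249.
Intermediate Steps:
p(r) = 2 + r
A(M, N) = -⅗ (A(M, N) = -⅕*3 = -⅗)
b(J, t) = 0 (b(J, t) = -0/J = -⅐*0 = 0)
y(o) = o + o² (y(o) = (o² + 0*o) + o = (o² + 0) + o = o² + o = o + o²)
y(A(3*(-4), 10)) + O(-307) = -3*(1 - ⅗)/5 + (-307)² = -⅗*⅖ + 94249 = -6/25 + 94249 = 2356219/25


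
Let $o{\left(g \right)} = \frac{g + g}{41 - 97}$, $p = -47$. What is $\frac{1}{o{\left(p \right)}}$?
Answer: $\frac{28}{47} \approx 0.59575$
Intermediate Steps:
$o{\left(g \right)} = - \frac{g}{28}$ ($o{\left(g \right)} = \frac{2 g}{-56} = 2 g \left(- \frac{1}{56}\right) = - \frac{g}{28}$)
$\frac{1}{o{\left(p \right)}} = \frac{1}{\left(- \frac{1}{28}\right) \left(-47\right)} = \frac{1}{\frac{47}{28}} = \frac{28}{47}$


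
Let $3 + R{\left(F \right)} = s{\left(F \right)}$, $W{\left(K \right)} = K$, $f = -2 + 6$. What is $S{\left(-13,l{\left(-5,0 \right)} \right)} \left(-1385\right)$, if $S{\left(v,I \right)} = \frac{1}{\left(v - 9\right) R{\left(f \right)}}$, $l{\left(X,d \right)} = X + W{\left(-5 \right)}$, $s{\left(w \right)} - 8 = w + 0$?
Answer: $\frac{1385}{198} \approx 6.9949$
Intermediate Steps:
$f = 4$
$s{\left(w \right)} = 8 + w$ ($s{\left(w \right)} = 8 + \left(w + 0\right) = 8 + w$)
$R{\left(F \right)} = 5 + F$ ($R{\left(F \right)} = -3 + \left(8 + F\right) = 5 + F$)
$l{\left(X,d \right)} = -5 + X$ ($l{\left(X,d \right)} = X - 5 = -5 + X$)
$S{\left(v,I \right)} = \frac{1}{9 \left(-9 + v\right)}$ ($S{\left(v,I \right)} = \frac{1}{\left(v - 9\right) \left(5 + 4\right)} = \frac{1}{\left(-9 + v\right) 9} = \frac{1}{-9 + v} \frac{1}{9} = \frac{1}{9 \left(-9 + v\right)}$)
$S{\left(-13,l{\left(-5,0 \right)} \right)} \left(-1385\right) = \frac{1}{9 \left(-9 - 13\right)} \left(-1385\right) = \frac{1}{9 \left(-22\right)} \left(-1385\right) = \frac{1}{9} \left(- \frac{1}{22}\right) \left(-1385\right) = \left(- \frac{1}{198}\right) \left(-1385\right) = \frac{1385}{198}$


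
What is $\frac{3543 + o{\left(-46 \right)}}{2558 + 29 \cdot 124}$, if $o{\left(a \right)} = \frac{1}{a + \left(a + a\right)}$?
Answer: $\frac{488933}{849252} \approx 0.57572$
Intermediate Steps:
$o{\left(a \right)} = \frac{1}{3 a}$ ($o{\left(a \right)} = \frac{1}{a + 2 a} = \frac{1}{3 a}$)
$\frac{3543 + o{\left(-46 \right)}}{2558 + 29 \cdot 124} = \frac{3543 + \frac{1}{3 \left(-46\right)}}{2558 + 29 \cdot 124} = \frac{3543 + \frac{1}{3} \left(- \frac{1}{46}\right)}{2558 + 3596} = \frac{3543 - \frac{1}{138}}{6154} = \frac{488933}{138} \cdot \frac{1}{6154} = \frac{488933}{849252}$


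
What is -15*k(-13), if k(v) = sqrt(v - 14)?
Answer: -45*I*sqrt(3) ≈ -77.942*I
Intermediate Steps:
k(v) = sqrt(-14 + v)
-15*k(-13) = -15*sqrt(-14 - 13) = -15*sqrt(-27) = -15*3*I*sqrt(3) = -45*I*sqrt(3)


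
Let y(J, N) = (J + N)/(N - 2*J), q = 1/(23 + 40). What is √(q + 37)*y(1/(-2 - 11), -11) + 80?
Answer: 80 + 32*√4081/329 ≈ 86.214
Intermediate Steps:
q = 1/63 ≈ 0.015873
y(J, N) = (J + N)/(N - 2*J)
√(q + 37)*y(1/(-2 - 11), -11) + 80 = √(1/63 + 37)*((-1/(-2 - 11) - 1*(-11))/(-1*(-11) + 2/(-2 - 11))) + 80 = √(2332/63)*((-1/(-13) + 11)/(11 + 2/(-13))) + 80 = (2*√4081/21)*((-1*(-1/13) + 11)/(11 + 2*(-1/13))) + 80 = (2*√4081/21)*((1/13 + 11)/(11 - 2/13)) + 80 = (2*√4081/21)*((144/13)/(141/13)) + 80 = (2*√4081/21)*((13/141)*(144/13)) + 80 = (2*√4081/21)*(48/47) + 80 = 32*√4081/329 + 80 = 80 + 32*√4081/329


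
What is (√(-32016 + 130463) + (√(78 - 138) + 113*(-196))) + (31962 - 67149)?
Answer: -57335 + √98447 + 2*I*√15 ≈ -57021.0 + 7.746*I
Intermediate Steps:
(√(-32016 + 130463) + (√(78 - 138) + 113*(-196))) + (31962 - 67149) = (√98447 + (√(-60) - 22148)) - 35187 = (√98447 + (2*I*√15 - 22148)) - 35187 = (√98447 + (-22148 + 2*I*√15)) - 35187 = (-22148 + √98447 + 2*I*√15) - 35187 = -57335 + √98447 + 2*I*√15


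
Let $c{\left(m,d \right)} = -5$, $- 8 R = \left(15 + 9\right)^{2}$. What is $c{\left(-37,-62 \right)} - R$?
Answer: $67$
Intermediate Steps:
$R = -72$ ($R = - \frac{\left(15 + 9\right)^{2}}{8} = - \frac{24^{2}}{8} = \left(- \frac{1}{8}\right) 576 = -72$)
$c{\left(-37,-62 \right)} - R = -5 - -72 = -5 + 72 = 67$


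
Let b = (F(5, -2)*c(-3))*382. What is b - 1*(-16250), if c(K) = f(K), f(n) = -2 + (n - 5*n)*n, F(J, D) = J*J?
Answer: -346650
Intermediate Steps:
F(J, D) = J**2
f(n) = -2 - 4*n**2 (f(n) = -2 + (-4*n)*n = -2 - 4*n**2)
c(K) = -2 - 4*K**2
b = -362900 (b = (5**2*(-2 - 4*(-3)**2))*382 = (25*(-2 - 4*9))*382 = (25*(-2 - 36))*382 = (25*(-38))*382 = -950*382 = -362900)
b - 1*(-16250) = -362900 - 1*(-16250) = -362900 + 16250 = -346650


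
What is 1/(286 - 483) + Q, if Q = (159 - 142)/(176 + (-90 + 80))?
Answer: 3183/32702 ≈ 0.097333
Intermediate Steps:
Q = 17/166 (Q = 17/(176 - 10) = 17/166 ≈ 0.10241)
1/(286 - 483) + Q = 1/(286 - 483) + 17/166 = 1/(-197) + 17/166 = -1/197 + 17/166 = 3183/32702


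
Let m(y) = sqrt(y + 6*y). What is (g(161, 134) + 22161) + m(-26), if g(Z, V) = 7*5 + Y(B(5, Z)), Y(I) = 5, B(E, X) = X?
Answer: 22201 + I*sqrt(182) ≈ 22201.0 + 13.491*I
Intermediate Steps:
m(y) = sqrt(7)*sqrt(y) (m(y) = sqrt(7*y) = sqrt(7)*sqrt(y))
g(Z, V) = 40 (g(Z, V) = 7*5 + 5 = 35 + 5 = 40)
(g(161, 134) + 22161) + m(-26) = (40 + 22161) + sqrt(7)*sqrt(-26) = 22201 + sqrt(7)*(I*sqrt(26)) = 22201 + I*sqrt(182)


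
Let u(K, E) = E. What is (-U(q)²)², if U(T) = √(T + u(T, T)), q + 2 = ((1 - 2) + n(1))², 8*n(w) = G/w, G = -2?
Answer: 49/64 ≈ 0.76563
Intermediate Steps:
n(w) = -1/(4*w) (n(w) = (-2/w)/8 = -1/(4*w))
q = -7/16 (q = -2 + ((1 - 2) - ¼/1)² = -2 + (-1 - ¼*1)² = -2 + (-1 - ¼)² = -2 + (-5/4)² = -2 + 25/16 = -7/16 ≈ -0.43750)
U(T) = √2*√T (U(T) = √(T + T) = √(2*T) = √2*√T)
(-U(q)²)² = (-(√2*√(-7/16))²)² = (-(√2*(I*√7/4))²)² = (-(I*√14/4)²)² = (-1*(-7/8))² = (7/8)² = 49/64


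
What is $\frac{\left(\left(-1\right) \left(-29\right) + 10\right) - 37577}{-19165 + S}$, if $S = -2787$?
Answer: $\frac{18769}{10976} \approx 1.71$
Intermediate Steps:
$\frac{\left(\left(-1\right) \left(-29\right) + 10\right) - 37577}{-19165 + S} = \frac{\left(\left(-1\right) \left(-29\right) + 10\right) - 37577}{-19165 - 2787} = \frac{\left(29 + 10\right) - 37577}{-21952} = \left(39 - 37577\right) \left(- \frac{1}{21952}\right) = \left(-37538\right) \left(- \frac{1}{21952}\right) = \frac{18769}{10976}$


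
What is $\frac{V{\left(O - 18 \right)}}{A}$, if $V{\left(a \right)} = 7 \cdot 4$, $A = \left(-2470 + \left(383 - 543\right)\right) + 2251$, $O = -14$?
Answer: $- \frac{28}{379} \approx -0.073879$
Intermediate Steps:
$A = -379$ ($A = \left(-2470 + \left(383 - 543\right)\right) + 2251 = \left(-2470 - 160\right) + 2251 = -2630 + 2251 = -379$)
$V{\left(a \right)} = 28$
$\frac{V{\left(O - 18 \right)}}{A} = \frac{28}{-379} = 28 \left(- \frac{1}{379}\right) = - \frac{28}{379}$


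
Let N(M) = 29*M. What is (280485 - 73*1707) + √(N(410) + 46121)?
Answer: 155874 + √58011 ≈ 1.5611e+5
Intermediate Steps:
(280485 - 73*1707) + √(N(410) + 46121) = (280485 - 73*1707) + √(29*410 + 46121) = (280485 - 124611) + √(11890 + 46121) = 155874 + √58011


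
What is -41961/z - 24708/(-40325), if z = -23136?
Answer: 754573871/310986400 ≈ 2.4264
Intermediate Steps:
-41961/z - 24708/(-40325) = -41961/(-23136) - 24708/(-40325) = -41961*(-1/23136) - 24708*(-1/40325) = 13987/7712 + 24708/40325 = 754573871/310986400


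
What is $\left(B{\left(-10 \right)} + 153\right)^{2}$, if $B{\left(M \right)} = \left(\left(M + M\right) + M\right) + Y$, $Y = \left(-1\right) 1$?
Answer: $14884$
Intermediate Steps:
$Y = -1$
$B{\left(M \right)} = -1 + 3 M$ ($B{\left(M \right)} = \left(\left(M + M\right) + M\right) - 1 = \left(2 M + M\right) - 1 = 3 M - 1 = -1 + 3 M$)
$\left(B{\left(-10 \right)} + 153\right)^{2} = \left(\left(-1 + 3 \left(-10\right)\right) + 153\right)^{2} = \left(\left(-1 - 30\right) + 153\right)^{2} = \left(-31 + 153\right)^{2} = 122^{2} = 14884$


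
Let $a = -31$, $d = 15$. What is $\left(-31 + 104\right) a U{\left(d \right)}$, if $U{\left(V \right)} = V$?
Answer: $-33945$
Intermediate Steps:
$\left(-31 + 104\right) a U{\left(d \right)} = \left(-31 + 104\right) \left(-31\right) 15 = 73 \left(-31\right) 15 = \left(-2263\right) 15 = -33945$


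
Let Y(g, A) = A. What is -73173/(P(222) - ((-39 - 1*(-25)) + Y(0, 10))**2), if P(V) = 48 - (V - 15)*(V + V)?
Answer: 73173/91876 ≈ 0.79643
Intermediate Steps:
P(V) = 48 - 2*V*(-15 + V) (P(V) = 48 - (-15 + V)*2*V = 48 - 2*V*(-15 + V))
-73173/(P(222) - ((-39 - 1*(-25)) + Y(0, 10))**2) = -73173/((48 - 2*222**2 + 30*222) - ((-39 - 1*(-25)) + 10)**2) = -73173/((48 - 2*49284 + 6660) - ((-39 + 25) + 10)**2) = -73173/((48 - 98568 + 6660) - (-14 + 10)**2) = -73173/(-91860 - 1*(-4)**2) = -73173/(-91860 - 1*16) = -73173/(-91860 - 16) = -73173/(-91876) = -73173*(-1/91876) = 73173/91876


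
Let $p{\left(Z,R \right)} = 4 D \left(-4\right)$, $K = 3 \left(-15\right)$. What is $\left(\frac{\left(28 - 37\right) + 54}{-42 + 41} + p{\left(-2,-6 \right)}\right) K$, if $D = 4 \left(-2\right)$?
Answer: $-3735$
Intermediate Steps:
$D = -8$
$K = -45$
$p{\left(Z,R \right)} = 128$ ($p{\left(Z,R \right)} = 4 \left(-8\right) \left(-4\right) = \left(-32\right) \left(-4\right) = 128$)
$\left(\frac{\left(28 - 37\right) + 54}{-42 + 41} + p{\left(-2,-6 \right)}\right) K = \left(\frac{\left(28 - 37\right) + 54}{-42 + 41} + 128\right) \left(-45\right) = \left(\frac{-9 + 54}{-1} + 128\right) \left(-45\right) = \left(45 \left(-1\right) + 128\right) \left(-45\right) = \left(-45 + 128\right) \left(-45\right) = 83 \left(-45\right) = -3735$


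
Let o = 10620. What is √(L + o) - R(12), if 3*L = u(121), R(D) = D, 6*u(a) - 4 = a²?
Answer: -12 + √411610/6 ≈ 94.928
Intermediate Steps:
u(a) = ⅔ + a²/6
L = 14645/18 (L = (⅔ + (⅙)*121²)/3 = (⅔ + (⅙)*14641)/3 = (⅔ + 14641/6)/3 = (⅓)*(14645/6) = 14645/18 ≈ 813.61)
√(L + o) - R(12) = √(14645/18 + 10620) - 1*12 = √(205805/18) - 12 = √411610/6 - 12 = -12 + √411610/6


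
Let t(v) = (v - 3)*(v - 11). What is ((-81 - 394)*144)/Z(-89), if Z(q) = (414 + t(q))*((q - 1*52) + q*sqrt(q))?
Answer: 5076/3667741 - 3204*I*sqrt(89)/3667741 ≈ 0.001384 - 0.0082412*I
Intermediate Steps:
t(v) = (-11 + v)*(-3 + v) (t(v) = (-3 + v)*(-11 + v) = (-11 + v)*(-3 + v))
Z(q) = (-52 + q + q**(3/2))*(447 + q**2 - 14*q) (Z(q) = (414 + (33 + q**2 - 14*q))*((q - 1*52) + q*sqrt(q)) = (447 + q**2 - 14*q)*((q - 52) + q**(3/2)) = (447 + q**2 - 14*q)*((-52 + q) + q**(3/2)) = (447 + q**2 - 14*q)*(-52 + q + q**(3/2)) = (-52 + q + q**(3/2))*(447 + q**2 - 14*q))
((-81 - 394)*144)/Z(-89) = ((-81 - 394)*144)/(-23244 + (-89)**3 + (-89)**(7/2) - 66*(-89)**2 - 110894*I*sqrt(89) + 447*(-89)**(3/2) + 1175*(-89)) = (-475*144)/(-23244 - 704969 - 704969*I*sqrt(89) - 66*7921 - 110894*I*sqrt(89) + 447*(-89*I*sqrt(89)) - 104575) = -68400/(-23244 - 704969 - 704969*I*sqrt(89) - 522786 - 110894*I*sqrt(89) - 39783*I*sqrt(89) - 104575) = -68400/(-1355574 - 855646*I*sqrt(89))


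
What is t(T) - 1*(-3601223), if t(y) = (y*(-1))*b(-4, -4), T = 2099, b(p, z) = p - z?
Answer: 3601223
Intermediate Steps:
t(y) = 0 (t(y) = (y*(-1))*(-4 - 1*(-4)) = (-y)*(-4 + 4) = -y*0 = 0)
t(T) - 1*(-3601223) = 0 - 1*(-3601223) = 0 + 3601223 = 3601223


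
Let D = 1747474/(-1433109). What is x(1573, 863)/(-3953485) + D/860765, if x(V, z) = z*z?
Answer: -183746330974654991/975380152361814345 ≈ -0.18838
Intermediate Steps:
x(V, z) = z²
D = -1747474/1433109 (D = 1747474*(-1/1433109) = -1747474/1433109 ≈ -1.2194)
x(1573, 863)/(-3953485) + D/860765 = 863²/(-3953485) - 1747474/1433109/860765 = 744769*(-1/3953485) - 1747474/1433109*1/860765 = -744769/3953485 - 1747474/1233570068385 = -183746330974654991/975380152361814345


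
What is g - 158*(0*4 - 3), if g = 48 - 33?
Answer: 489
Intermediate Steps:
g = 15
g - 158*(0*4 - 3) = 15 - 158*(0*4 - 3) = 15 - 158*(0 - 3) = 15 - 158*(-3) = 15 + 474 = 489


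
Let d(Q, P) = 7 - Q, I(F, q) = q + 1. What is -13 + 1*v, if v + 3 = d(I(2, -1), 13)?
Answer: -9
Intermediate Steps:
I(F, q) = 1 + q
v = 4 (v = -3 + (7 - (1 - 1)) = -3 + (7 - 1*0) = -3 + (7 + 0) = -3 + 7 = 4)
-13 + 1*v = -13 + 1*4 = -13 + 4 = -9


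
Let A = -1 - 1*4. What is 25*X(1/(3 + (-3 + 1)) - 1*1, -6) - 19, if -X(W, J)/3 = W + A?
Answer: 356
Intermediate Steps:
A = -5 (A = -1 - 4 = -5)
X(W, J) = 15 - 3*W (X(W, J) = -3*(W - 5) = -3*(-5 + W) = 15 - 3*W)
25*X(1/(3 + (-3 + 1)) - 1*1, -6) - 19 = 25*(15 - 3*(1/(3 + (-3 + 1)) - 1*1)) - 19 = 25*(15 - 3*(1/(3 - 2) - 1)) - 19 = 25*(15 - 3*(1/1 - 1)) - 19 = 25*(15 - 3*(1 - 1)) - 19 = 25*(15 - 3*0) - 19 = 25*(15 + 0) - 19 = 25*15 - 19 = 375 - 19 = 356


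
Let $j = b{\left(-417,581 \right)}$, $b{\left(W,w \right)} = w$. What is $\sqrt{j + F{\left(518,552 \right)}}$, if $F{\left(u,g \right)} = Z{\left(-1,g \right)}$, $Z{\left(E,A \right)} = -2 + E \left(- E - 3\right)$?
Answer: $\sqrt{581} \approx 24.104$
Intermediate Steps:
$Z{\left(E,A \right)} = -2 + E \left(-3 - E\right)$
$F{\left(u,g \right)} = 0$ ($F{\left(u,g \right)} = -2 - \left(-1\right)^{2} - -3 = -2 - 1 + 3 = 0$)
$j = 581$
$\sqrt{j + F{\left(518,552 \right)}} = \sqrt{581 + 0} = \sqrt{581}$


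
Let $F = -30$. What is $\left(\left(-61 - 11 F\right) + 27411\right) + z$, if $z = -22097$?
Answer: $5583$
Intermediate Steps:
$\left(\left(-61 - 11 F\right) + 27411\right) + z = \left(\left(-61 - -330\right) + 27411\right) - 22097 = \left(\left(-61 + 330\right) + 27411\right) - 22097 = \left(269 + 27411\right) - 22097 = 27680 - 22097 = 5583$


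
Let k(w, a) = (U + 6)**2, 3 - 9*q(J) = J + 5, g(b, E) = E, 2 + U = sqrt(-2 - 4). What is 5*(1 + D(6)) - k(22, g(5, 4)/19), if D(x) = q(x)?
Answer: -85/9 - 8*I*sqrt(6) ≈ -9.4444 - 19.596*I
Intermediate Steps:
U = -2 + I*sqrt(6) (U = -2 + sqrt(-2 - 4) = -2 + sqrt(-6) = -2 + I*sqrt(6) ≈ -2.0 + 2.4495*I)
q(J) = -2/9 - J/9 (q(J) = 1/3 - (J + 5)/9 = 1/3 - (5 + J)/9 = 1/3 + (-5/9 - J/9) = -2/9 - J/9)
D(x) = -2/9 - x/9
k(w, a) = (4 + I*sqrt(6))**2 (k(w, a) = ((-2 + I*sqrt(6)) + 6)**2 = (4 + I*sqrt(6))**2)
5*(1 + D(6)) - k(22, g(5, 4)/19) = 5*(1 + (-2/9 - 1/9*6)) - (4 + I*sqrt(6))**2 = 5*(1 + (-2/9 - 2/3)) - (4 + I*sqrt(6))**2 = 5*(1 - 8/9) - (4 + I*sqrt(6))**2 = 5*(1/9) - (4 + I*sqrt(6))**2 = 5/9 - (4 + I*sqrt(6))**2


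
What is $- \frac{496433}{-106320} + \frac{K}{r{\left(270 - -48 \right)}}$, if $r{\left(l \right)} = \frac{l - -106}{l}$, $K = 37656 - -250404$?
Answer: $\frac{22970400833}{106320} \approx 2.1605 \cdot 10^{5}$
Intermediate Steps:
$K = 288060$ ($K = 37656 + 250404 = 288060$)
$r{\left(l \right)} = \frac{106 + l}{l}$ ($r{\left(l \right)} = \frac{l + 106}{l} = \frac{106 + l}{l}$)
$- \frac{496433}{-106320} + \frac{K}{r{\left(270 - -48 \right)}} = - \frac{496433}{-106320} + \frac{288060}{\frac{1}{270 - -48} \left(106 + \left(270 - -48\right)\right)} = \left(-496433\right) \left(- \frac{1}{106320}\right) + \frac{288060}{\frac{1}{270 + 48} \left(106 + \left(270 + 48\right)\right)} = \frac{496433}{106320} + \frac{288060}{\frac{1}{318} \left(106 + 318\right)} = \frac{496433}{106320} + \frac{288060}{\frac{1}{318} \cdot 424} = \frac{496433}{106320} + \frac{288060}{\frac{4}{3}} = \frac{496433}{106320} + 288060 \cdot \frac{3}{4} = \frac{496433}{106320} + 216045 = \frac{22970400833}{106320}$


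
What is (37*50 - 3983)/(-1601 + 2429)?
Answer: -237/92 ≈ -2.5761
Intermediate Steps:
(37*50 - 3983)/(-1601 + 2429) = (1850 - 3983)/828 = -2133*1/828 = -237/92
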